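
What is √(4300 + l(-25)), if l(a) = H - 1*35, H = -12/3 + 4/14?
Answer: √208803/7 ≈ 65.279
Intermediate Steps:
H = -26/7 (H = -12*⅓ + 4*(1/14) = -4 + 2/7 = -26/7 ≈ -3.7143)
l(a) = -271/7 (l(a) = -26/7 - 1*35 = -26/7 - 35 = -271/7)
√(4300 + l(-25)) = √(4300 - 271/7) = √(29829/7) = √208803/7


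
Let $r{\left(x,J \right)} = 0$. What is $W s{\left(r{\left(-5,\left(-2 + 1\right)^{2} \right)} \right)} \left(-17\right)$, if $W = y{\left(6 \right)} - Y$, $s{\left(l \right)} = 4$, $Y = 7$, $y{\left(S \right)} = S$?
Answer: $68$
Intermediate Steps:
$W = -1$ ($W = 6 - 7 = -1$)
$W s{\left(r{\left(-5,\left(-2 + 1\right)^{2} \right)} \right)} \left(-17\right) = \left(-1\right) 4 \left(-17\right) = \left(-4\right) \left(-17\right) = 68$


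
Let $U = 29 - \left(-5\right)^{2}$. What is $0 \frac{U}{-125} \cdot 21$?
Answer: $0$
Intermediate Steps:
$U = 4$ ($U = 29 - 25 = 4$)
$0 \frac{U}{-125} \cdot 21 = 0 \frac{4}{-125} \cdot 21 = 0 \cdot 4 \left(- \frac{1}{125}\right) 21 = 0 \left(- \frac{4}{125}\right) 21 = 0 \cdot 21 = 0$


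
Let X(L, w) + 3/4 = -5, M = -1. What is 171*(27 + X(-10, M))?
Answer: 14535/4 ≈ 3633.8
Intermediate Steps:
X(L, w) = -23/4 (X(L, w) = -3/4 - 5 = -23/4)
171*(27 + X(-10, M)) = 171*(27 - 23/4) = 171*(85/4) = 14535/4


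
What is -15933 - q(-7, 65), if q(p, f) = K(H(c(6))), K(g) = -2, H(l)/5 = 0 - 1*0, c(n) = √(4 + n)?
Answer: -15931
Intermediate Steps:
H(l) = 0 (H(l) = 5*(0 - 1*0) = 5*(0 + 0) = 5*0 = 0)
q(p, f) = -2
-15933 - q(-7, 65) = -15933 - 1*(-2) = -15933 + 2 = -15931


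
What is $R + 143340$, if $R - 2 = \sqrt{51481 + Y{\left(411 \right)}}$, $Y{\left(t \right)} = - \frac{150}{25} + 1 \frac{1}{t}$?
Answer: $143342 + \frac{\sqrt{8695208886}}{411} \approx 1.4357 \cdot 10^{5}$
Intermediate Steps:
$Y{\left(t \right)} = -6 + \frac{1}{t}$ ($Y{\left(t \right)} = \left(-150\right) \frac{1}{25} + \frac{1}{t} = -6 + \frac{1}{t}$)
$R = 2 + \frac{\sqrt{8695208886}}{411}$ ($R = 2 + \sqrt{51481 - \left(6 - \frac{1}{411}\right)} = 2 + \sqrt{51481 + \left(-6 + \frac{1}{411}\right)} = 2 + \sqrt{51481 - \frac{2465}{411}} = 2 + \sqrt{\frac{21156226}{411}} = 2 + \frac{\sqrt{8695208886}}{411} \approx 228.88$)
$R + 143340 = \left(2 + \frac{\sqrt{8695208886}}{411}\right) + 143340 = 143342 + \frac{\sqrt{8695208886}}{411}$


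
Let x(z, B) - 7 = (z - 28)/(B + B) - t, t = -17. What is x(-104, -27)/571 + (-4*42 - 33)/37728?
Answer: 882925/21542688 ≈ 0.040985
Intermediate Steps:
x(z, B) = 24 + (-28 + z)/(2*B) (x(z, B) = 7 + ((z - 28)/(B + B) - 1*(-17)) = 7 + ((-28 + z)/((2*B)) + 17) = 7 + ((-28 + z)*(1/(2*B)) + 17) = 7 + ((-28 + z)/(2*B) + 17) = 7 + (17 + (-28 + z)/(2*B)) = 24 + (-28 + z)/(2*B))
x(-104, -27)/571 + (-4*42 - 33)/37728 = ((½)*(-28 - 104 + 48*(-27))/(-27))/571 + (-4*42 - 33)/37728 = ((½)*(-1/27)*(-28 - 104 - 1296))*(1/571) + (-168 - 33)*(1/37728) = ((½)*(-1/27)*(-1428))*(1/571) - 201*1/37728 = (238/9)*(1/571) - 67/12576 = 238/5139 - 67/12576 = 882925/21542688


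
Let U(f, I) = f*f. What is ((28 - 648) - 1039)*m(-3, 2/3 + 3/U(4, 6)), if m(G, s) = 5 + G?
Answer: -3318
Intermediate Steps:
U(f, I) = f**2
((28 - 648) - 1039)*m(-3, 2/3 + 3/U(4, 6)) = ((28 - 648) - 1039)*(5 - 3) = (-620 - 1039)*2 = -1659*2 = -3318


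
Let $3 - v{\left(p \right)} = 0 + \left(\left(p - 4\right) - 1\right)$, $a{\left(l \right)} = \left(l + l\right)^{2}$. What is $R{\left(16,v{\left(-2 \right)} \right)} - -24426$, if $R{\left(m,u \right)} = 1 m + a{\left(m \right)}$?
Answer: $25466$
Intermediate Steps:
$a{\left(l \right)} = 4 l^{2}$ ($a{\left(l \right)} = \left(2 l\right)^{2} = 4 l^{2}$)
$v{\left(p \right)} = 8 - p$ ($v{\left(p \right)} = 3 - \left(0 + \left(\left(p - 4\right) - 1\right)\right) = 3 - \left(0 + \left(\left(-4 + p\right) - 1\right)\right) = 3 - \left(0 + \left(-5 + p\right)\right) = 3 - \left(-5 + p\right) = 8 - p$)
$R{\left(m,u \right)} = m + 4 m^{2}$ ($R{\left(m,u \right)} = 1 m + 4 m^{2} = m + 4 m^{2}$)
$R{\left(16,v{\left(-2 \right)} \right)} - -24426 = 16 \left(1 + 4 \cdot 16\right) - -24426 = 16 \left(1 + 64\right) + 24426 = 16 \cdot 65 + 24426 = 1040 + 24426 = 25466$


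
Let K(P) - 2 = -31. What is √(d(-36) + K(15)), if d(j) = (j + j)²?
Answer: √5155 ≈ 71.798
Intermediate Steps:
K(P) = -29 (K(P) = 2 - 31 = -29)
d(j) = 4*j² (d(j) = (2*j)² = 4*j²)
√(d(-36) + K(15)) = √(4*(-36)² - 29) = √(4*1296 - 29) = √(5184 - 29) = √5155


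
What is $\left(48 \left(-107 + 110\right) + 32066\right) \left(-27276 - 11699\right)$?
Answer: $-1255384750$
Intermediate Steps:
$\left(48 \left(-107 + 110\right) + 32066\right) \left(-27276 - 11699\right) = \left(48 \cdot 3 + 32066\right) \left(-38975\right) = \left(144 + 32066\right) \left(-38975\right) = 32210 \left(-38975\right) = -1255384750$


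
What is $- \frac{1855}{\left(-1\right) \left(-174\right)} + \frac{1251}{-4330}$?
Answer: $- \frac{2062456}{188355} \approx -10.95$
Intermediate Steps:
$- \frac{1855}{\left(-1\right) \left(-174\right)} + \frac{1251}{-4330} = - \frac{1855}{174} + 1251 \left(- \frac{1}{4330}\right) = \left(-1855\right) \frac{1}{174} - \frac{1251}{4330} = - \frac{1855}{174} - \frac{1251}{4330} = - \frac{2062456}{188355}$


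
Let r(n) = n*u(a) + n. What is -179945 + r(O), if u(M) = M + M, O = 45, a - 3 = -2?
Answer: -179810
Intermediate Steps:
a = 1 (a = 3 - 2 = 1)
u(M) = 2*M
r(n) = 3*n (r(n) = n*(2*1) + n = n*2 + n = 2*n + n = 3*n)
-179945 + r(O) = -179945 + 3*45 = -179945 + 135 = -179810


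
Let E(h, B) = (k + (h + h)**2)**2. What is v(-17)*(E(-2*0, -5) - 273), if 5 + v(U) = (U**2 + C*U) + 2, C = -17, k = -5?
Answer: -142600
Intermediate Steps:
v(U) = -3 + U**2 - 17*U (v(U) = -5 + ((U**2 - 17*U) + 2) = -5 + (2 + U**2 - 17*U) = -3 + U**2 - 17*U)
E(h, B) = (-5 + 4*h**2)**2 (E(h, B) = (-5 + (h + h)**2)**2 = (-5 + (2*h)**2)**2 = (-5 + 4*h**2)**2)
v(-17)*(E(-2*0, -5) - 273) = (-3 + (-17)**2 - 17*(-17))*((-5 + 4*(-2*0)**2)**2 - 273) = (-3 + 289 + 289)*((-5 + 4*0**2)**2 - 273) = 575*((-5 + 4*0)**2 - 273) = 575*((-5 + 0)**2 - 273) = 575*((-5)**2 - 273) = 575*(25 - 273) = 575*(-248) = -142600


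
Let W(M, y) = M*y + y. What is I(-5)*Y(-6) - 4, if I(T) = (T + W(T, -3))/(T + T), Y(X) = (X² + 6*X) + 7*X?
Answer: 127/5 ≈ 25.400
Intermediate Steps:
W(M, y) = y + M*y
Y(X) = X² + 13*X
I(T) = (-3 - 2*T)/(2*T) (I(T) = (T - 3*(1 + T))/(T + T) = (T + (-3 - 3*T))/((2*T)) = (-3 - 2*T)*(1/(2*T)) = (-3 - 2*T)/(2*T))
I(-5)*Y(-6) - 4 = ((-3/2 - 1*(-5))/(-5))*(-6*(13 - 6)) - 4 = (-(-3/2 + 5)/5)*(-6*7) - 4 = -⅕*7/2*(-42) - 4 = -7/10*(-42) - 4 = 147/5 - 4 = 127/5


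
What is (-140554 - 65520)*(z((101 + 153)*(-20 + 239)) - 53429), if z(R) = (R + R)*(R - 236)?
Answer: -1269868141724974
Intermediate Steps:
z(R) = 2*R*(-236 + R) (z(R) = (2*R)*(-236 + R) = 2*R*(-236 + R))
(-140554 - 65520)*(z((101 + 153)*(-20 + 239)) - 53429) = (-140554 - 65520)*(2*((101 + 153)*(-20 + 239))*(-236 + (101 + 153)*(-20 + 239)) - 53429) = -206074*(2*(254*219)*(-236 + 254*219) - 53429) = -206074*(2*55626*(-236 + 55626) - 53429) = -206074*(2*55626*55390 - 53429) = -206074*(6162248280 - 53429) = -206074*6162194851 = -1269868141724974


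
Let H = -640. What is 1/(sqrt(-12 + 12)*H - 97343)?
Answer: -1/97343 ≈ -1.0273e-5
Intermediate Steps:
1/(sqrt(-12 + 12)*H - 97343) = 1/(sqrt(-12 + 12)*(-640) - 97343) = 1/(sqrt(0)*(-640) - 97343) = 1/(0*(-640) - 97343) = 1/(0 - 97343) = 1/(-97343) = -1/97343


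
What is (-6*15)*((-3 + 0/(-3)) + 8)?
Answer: -450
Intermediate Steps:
(-6*15)*((-3 + 0/(-3)) + 8) = -90*((-3 + 0*(-⅓)) + 8) = -90*((-3 + 0) + 8) = -90*(-3 + 8) = -90*5 = -450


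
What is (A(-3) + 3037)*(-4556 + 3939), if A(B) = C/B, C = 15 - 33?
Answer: -1877531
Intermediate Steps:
C = -18
A(B) = -18/B
(A(-3) + 3037)*(-4556 + 3939) = (-18/(-3) + 3037)*(-4556 + 3939) = (-18*(-1/3) + 3037)*(-617) = (6 + 3037)*(-617) = 3043*(-617) = -1877531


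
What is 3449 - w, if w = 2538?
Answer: 911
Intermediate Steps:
3449 - w = 3449 - 1*2538 = 3449 - 2538 = 911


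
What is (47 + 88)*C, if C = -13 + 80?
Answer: 9045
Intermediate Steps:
C = 67
(47 + 88)*C = (47 + 88)*67 = 135*67 = 9045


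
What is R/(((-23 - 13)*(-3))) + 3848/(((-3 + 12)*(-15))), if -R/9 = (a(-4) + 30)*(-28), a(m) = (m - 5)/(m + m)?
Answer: 47651/1080 ≈ 44.121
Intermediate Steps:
a(m) = (-5 + m)/(2*m) (a(m) = (-5 + m)/((2*m)) = (-5 + m)*(1/(2*m)) = (-5 + m)/(2*m))
R = 15687/2 (R = -9*((½)*(-5 - 4)/(-4) + 30)*(-28) = -9*((½)*(-¼)*(-9) + 30)*(-28) = -9*(9/8 + 30)*(-28) = -2241*(-28)/8 = -9*(-1743/2) = 15687/2 ≈ 7843.5)
R/(((-23 - 13)*(-3))) + 3848/(((-3 + 12)*(-15))) = 15687/(2*(((-23 - 13)*(-3)))) + 3848/(((-3 + 12)*(-15))) = 15687/(2*((-36*(-3)))) + 3848/((9*(-15))) = (15687/2)/108 + 3848/(-135) = (15687/2)*(1/108) + 3848*(-1/135) = 581/8 - 3848/135 = 47651/1080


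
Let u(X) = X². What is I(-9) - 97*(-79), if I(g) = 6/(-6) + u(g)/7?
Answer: 53715/7 ≈ 7673.6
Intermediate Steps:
I(g) = -1 + g²/7 (I(g) = 6/(-6) + g²/7 = 6*(-⅙) + g²*(⅐) = -1 + g²/7)
I(-9) - 97*(-79) = (-1 + (⅐)*(-9)²) - 97*(-79) = (-1 + (⅐)*81) + 7663 = (-1 + 81/7) + 7663 = 74/7 + 7663 = 53715/7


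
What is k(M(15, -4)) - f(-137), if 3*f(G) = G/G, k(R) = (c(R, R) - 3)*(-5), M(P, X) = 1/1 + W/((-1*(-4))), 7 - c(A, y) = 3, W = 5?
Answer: -16/3 ≈ -5.3333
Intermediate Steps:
c(A, y) = 4 (c(A, y) = 7 - 1*3 = 7 - 3 = 4)
M(P, X) = 9/4 (M(P, X) = 1/1 + 5/((-1*(-4))) = 1*1 + 5/4 = 1 + 5*(1/4) = 1 + 5/4 = 9/4)
k(R) = -5 (k(R) = (4 - 3)*(-5) = 1*(-5) = -5)
f(G) = 1/3 (f(G) = (G/G)/3 = (1/3)*1 = 1/3)
k(M(15, -4)) - f(-137) = -5 - 1*1/3 = -5 - 1/3 = -16/3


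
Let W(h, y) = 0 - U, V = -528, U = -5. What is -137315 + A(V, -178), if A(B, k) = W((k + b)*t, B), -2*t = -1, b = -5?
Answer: -137310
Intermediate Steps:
t = ½ (t = -½*(-1) = ½ ≈ 0.50000)
W(h, y) = 5 (W(h, y) = 0 - 1*(-5) = 0 + 5 = 5)
A(B, k) = 5
-137315 + A(V, -178) = -137315 + 5 = -137310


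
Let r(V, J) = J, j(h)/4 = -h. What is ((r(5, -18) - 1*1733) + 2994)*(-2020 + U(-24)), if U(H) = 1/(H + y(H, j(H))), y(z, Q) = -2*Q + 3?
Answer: -534814423/213 ≈ -2.5109e+6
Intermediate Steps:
j(h) = -4*h (j(h) = 4*(-h) = -4*h)
y(z, Q) = 3 - 2*Q
U(H) = 1/(3 + 9*H) (U(H) = 1/(H + (3 - (-8)*H)) = 1/(H + (3 + 8*H)) = 1/(3 + 9*H))
((r(5, -18) - 1*1733) + 2994)*(-2020 + U(-24)) = ((-18 - 1*1733) + 2994)*(-2020 + 1/(3*(1 + 3*(-24)))) = ((-18 - 1733) + 2994)*(-2020 + 1/(3*(1 - 72))) = (-1751 + 2994)*(-2020 + (1/3)/(-71)) = 1243*(-2020 + (1/3)*(-1/71)) = 1243*(-2020 - 1/213) = 1243*(-430261/213) = -534814423/213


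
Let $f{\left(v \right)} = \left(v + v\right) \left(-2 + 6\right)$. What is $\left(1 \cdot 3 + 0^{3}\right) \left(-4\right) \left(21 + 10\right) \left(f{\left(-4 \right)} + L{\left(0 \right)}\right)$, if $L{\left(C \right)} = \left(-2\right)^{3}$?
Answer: $14880$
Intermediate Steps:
$L{\left(C \right)} = -8$
$f{\left(v \right)} = 8 v$ ($f{\left(v \right)} = 2 v 4 = 8 v$)
$\left(1 \cdot 3 + 0^{3}\right) \left(-4\right) \left(21 + 10\right) \left(f{\left(-4 \right)} + L{\left(0 \right)}\right) = \left(1 \cdot 3 + 0^{3}\right) \left(-4\right) \left(21 + 10\right) \left(8 \left(-4\right) - 8\right) = \left(3 + 0\right) \left(-4\right) 31 \left(-32 - 8\right) = 3 \left(-4\right) 31 \left(-40\right) = \left(-12\right) \left(-1240\right) = 14880$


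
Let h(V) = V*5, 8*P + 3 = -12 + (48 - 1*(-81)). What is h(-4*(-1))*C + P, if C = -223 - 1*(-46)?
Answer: -14103/4 ≈ -3525.8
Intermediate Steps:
C = -177 (C = -223 + 46 = -177)
P = 57/4 (P = -3/8 + (-12 + (48 - 1*(-81)))/8 = -3/8 + (-12 + (48 + 81))/8 = -3/8 + (-12 + 129)/8 = -3/8 + (⅛)*117 = -3/8 + 117/8 = 57/4 ≈ 14.250)
h(V) = 5*V
h(-4*(-1))*C + P = (5*(-4*(-1)))*(-177) + 57/4 = (5*4)*(-177) + 57/4 = 20*(-177) + 57/4 = -3540 + 57/4 = -14103/4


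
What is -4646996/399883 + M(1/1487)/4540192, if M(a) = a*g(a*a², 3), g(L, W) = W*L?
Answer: -103155025759062220582545503/8876689621770941475673696 ≈ -11.621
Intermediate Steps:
g(L, W) = L*W
M(a) = 3*a⁴ (M(a) = a*((a*a²)*3) = a*(a³*3) = a*(3*a³) = 3*a⁴)
-4646996/399883 + M(1/1487)/4540192 = -4646996/399883 + (3*(1/1487)⁴)/4540192 = -4646996*1/399883 + (3*(1/1487)⁴)*(1/4540192) = -4646996/399883 + (3*(1/4889268346561))*(1/4540192) = -4646996/399883 + (3/4889268346561)*(1/4540192) = -4646996/399883 + 3/22198217032909479712 = -103155025759062220582545503/8876689621770941475673696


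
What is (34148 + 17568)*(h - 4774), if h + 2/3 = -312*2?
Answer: -837592336/3 ≈ -2.7920e+8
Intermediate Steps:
h = -1874/3 (h = -⅔ - 312*2 = -⅔ - 624 = -1874/3 ≈ -624.67)
(34148 + 17568)*(h - 4774) = (34148 + 17568)*(-1874/3 - 4774) = 51716*(-16196/3) = -837592336/3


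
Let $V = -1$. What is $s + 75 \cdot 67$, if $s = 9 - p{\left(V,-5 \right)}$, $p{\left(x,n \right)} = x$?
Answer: $5035$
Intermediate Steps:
$s = 10$ ($s = 9 - -1 = 9 + 1 = 10$)
$s + 75 \cdot 67 = 10 + 75 \cdot 67 = 10 + 5025 = 5035$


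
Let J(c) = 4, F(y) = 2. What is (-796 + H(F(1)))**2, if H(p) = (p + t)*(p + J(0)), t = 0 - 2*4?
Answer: 692224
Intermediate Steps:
t = -8 (t = 0 - 8 = -8)
H(p) = (-8 + p)*(4 + p) (H(p) = (p - 8)*(p + 4) = (-8 + p)*(4 + p))
(-796 + H(F(1)))**2 = (-796 + (-32 + 2**2 - 4*2))**2 = (-796 + (-32 + 4 - 8))**2 = (-796 - 36)**2 = (-832)**2 = 692224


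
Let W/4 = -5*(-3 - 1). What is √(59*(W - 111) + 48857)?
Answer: 2*√11757 ≈ 216.86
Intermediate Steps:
W = 80 (W = 4*(-5*(-3 - 1)) = 4*(-5*(-4)) = 4*20 = 80)
√(59*(W - 111) + 48857) = √(59*(80 - 111) + 48857) = √(59*(-31) + 48857) = √(-1829 + 48857) = √47028 = 2*√11757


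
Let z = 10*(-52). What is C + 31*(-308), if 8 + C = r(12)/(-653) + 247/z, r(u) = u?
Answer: -249615607/26120 ≈ -9556.5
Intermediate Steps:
z = -520
C = -221847/26120 (C = -8 + (12/(-653) + 247/(-520)) = -8 + (12*(-1/653) + 247*(-1/520)) = -8 + (-12/653 - 19/40) = -8 - 12887/26120 = -221847/26120 ≈ -8.4934)
C + 31*(-308) = -221847/26120 + 31*(-308) = -221847/26120 - 9548 = -249615607/26120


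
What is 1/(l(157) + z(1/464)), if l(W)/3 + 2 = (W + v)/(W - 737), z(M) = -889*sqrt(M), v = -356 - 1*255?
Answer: 1228440/568496801 - 2578100*sqrt(29)/568496801 ≈ -0.022261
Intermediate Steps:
v = -611 (v = -356 - 255 = -611)
l(W) = -6 + 3*(-611 + W)/(-737 + W) (l(W) = -6 + 3*((W - 611)/(W - 737)) = -6 + 3*((-611 + W)/(-737 + W)) = -6 + 3*(-611 + W)/(-737 + W))
1/(l(157) + z(1/464)) = 1/(3*(863 - 1*157)/(-737 + 157) - 889*sqrt(29)/116) = 1/(3*(863 - 157)/(-580) - 889*sqrt(29)/116) = 1/(3*(-1/580)*706 - 889*sqrt(29)/116) = 1/(-1059/290 - 889*sqrt(29)/116)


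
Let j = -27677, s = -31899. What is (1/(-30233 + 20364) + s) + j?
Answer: -587955545/9869 ≈ -59576.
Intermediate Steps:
(1/(-30233 + 20364) + s) + j = (1/(-30233 + 20364) - 31899) - 27677 = (1/(-9869) - 31899) - 27677 = (-1/9869 - 31899) - 27677 = -314811232/9869 - 27677 = -587955545/9869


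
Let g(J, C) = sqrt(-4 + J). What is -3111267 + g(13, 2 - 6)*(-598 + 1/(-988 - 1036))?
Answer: -6300835467/2024 ≈ -3.1131e+6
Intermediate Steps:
-3111267 + g(13, 2 - 6)*(-598 + 1/(-988 - 1036)) = -3111267 + sqrt(-4 + 13)*(-598 + 1/(-988 - 1036)) = -3111267 + sqrt(9)*(-598 + 1/(-2024)) = -3111267 + 3*(-598 - 1/2024) = -3111267 + 3*(-1210353/2024) = -3111267 - 3631059/2024 = -6300835467/2024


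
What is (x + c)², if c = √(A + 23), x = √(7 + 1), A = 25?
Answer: 56 + 16*√6 ≈ 95.192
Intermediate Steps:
x = 2*√2 (x = √8 = 2*√2 ≈ 2.8284)
c = 4*√3 (c = √(25 + 23) = √48 = 4*√3 ≈ 6.9282)
(x + c)² = (2*√2 + 4*√3)²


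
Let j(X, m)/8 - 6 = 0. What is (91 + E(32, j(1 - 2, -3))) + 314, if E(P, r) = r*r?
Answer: 2709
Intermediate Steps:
j(X, m) = 48 (j(X, m) = 48 + 8*0 = 48 + 0 = 48)
E(P, r) = r**2
(91 + E(32, j(1 - 2, -3))) + 314 = (91 + 48**2) + 314 = (91 + 2304) + 314 = 2395 + 314 = 2709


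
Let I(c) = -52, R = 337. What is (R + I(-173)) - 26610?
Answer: -26325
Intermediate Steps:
(R + I(-173)) - 26610 = (337 - 52) - 26610 = 285 - 26610 = -26325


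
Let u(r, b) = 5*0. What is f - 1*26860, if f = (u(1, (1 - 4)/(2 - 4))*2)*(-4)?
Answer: -26860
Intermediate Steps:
u(r, b) = 0
f = 0 (f = (0*2)*(-4) = 0*(-4) = 0)
f - 1*26860 = 0 - 1*26860 = 0 - 26860 = -26860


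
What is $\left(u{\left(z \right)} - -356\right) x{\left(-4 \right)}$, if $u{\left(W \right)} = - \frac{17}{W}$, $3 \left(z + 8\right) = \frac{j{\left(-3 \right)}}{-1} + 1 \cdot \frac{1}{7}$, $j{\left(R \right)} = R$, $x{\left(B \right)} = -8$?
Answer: $- \frac{209332}{73} \approx -2867.6$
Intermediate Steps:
$z = - \frac{146}{21}$ ($z = -8 + \frac{- \frac{3}{-1} + 1 \cdot \frac{1}{7}}{3} = -8 + \frac{\left(-3\right) \left(-1\right) + 1 \cdot \frac{1}{7}}{3} = -8 + \frac{3 + \frac{1}{7}}{3} = -8 + \frac{1}{3} \cdot \frac{22}{7} = -8 + \frac{22}{21} = - \frac{146}{21} \approx -6.9524$)
$\left(u{\left(z \right)} - -356\right) x{\left(-4 \right)} = \left(- \frac{17}{- \frac{146}{21}} - -356\right) \left(-8\right) = \left(\left(-17\right) \left(- \frac{21}{146}\right) + 356\right) \left(-8\right) = \left(\frac{357}{146} + 356\right) \left(-8\right) = \frac{52333}{146} \left(-8\right) = - \frac{209332}{73}$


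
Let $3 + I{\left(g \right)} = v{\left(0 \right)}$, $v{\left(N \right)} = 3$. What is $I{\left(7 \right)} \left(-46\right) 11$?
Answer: $0$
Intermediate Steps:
$I{\left(g \right)} = 0$ ($I{\left(g \right)} = -3 + 3 = 0$)
$I{\left(7 \right)} \left(-46\right) 11 = 0 \left(-46\right) 11 = 0 \cdot 11 = 0$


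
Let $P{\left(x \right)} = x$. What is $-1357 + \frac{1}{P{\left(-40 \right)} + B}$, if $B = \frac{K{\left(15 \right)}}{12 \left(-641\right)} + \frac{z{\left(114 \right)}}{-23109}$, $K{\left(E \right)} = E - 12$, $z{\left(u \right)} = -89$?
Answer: $- \frac{3215951065697}{2369853953} \approx -1357.0$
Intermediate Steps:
$K{\left(E \right)} = -12 + E$ ($K{\left(E \right)} = E - 12 = -12 + E$)
$B = \frac{205087}{59251476}$ ($B = \frac{-12 + 15}{12 \left(-641\right)} - \frac{89}{-23109} = \frac{3}{-7692} - - \frac{89}{23109} = 3 \left(- \frac{1}{7692}\right) + \frac{89}{23109} = - \frac{1}{2564} + \frac{89}{23109} = \frac{205087}{59251476} \approx 0.0034613$)
$-1357 + \frac{1}{P{\left(-40 \right)} + B} = -1357 + \frac{1}{-40 + \frac{205087}{59251476}} = -1357 + \frac{1}{- \frac{2369853953}{59251476}} = -1357 - \frac{59251476}{2369853953} = - \frac{3215951065697}{2369853953}$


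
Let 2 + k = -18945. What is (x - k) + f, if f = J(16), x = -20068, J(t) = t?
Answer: -1105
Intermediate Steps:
k = -18947 (k = -2 - 18945 = -18947)
f = 16
(x - k) + f = (-20068 - 1*(-18947)) + 16 = (-20068 + 18947) + 16 = -1121 + 16 = -1105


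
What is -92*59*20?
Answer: -108560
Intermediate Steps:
-92*59*20 = -5428*20 = -108560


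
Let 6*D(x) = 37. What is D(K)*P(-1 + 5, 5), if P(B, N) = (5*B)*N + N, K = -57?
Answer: 1295/2 ≈ 647.50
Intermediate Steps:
P(B, N) = N + 5*B*N (P(B, N) = 5*B*N + N = N + 5*B*N)
D(x) = 37/6 (D(x) = (⅙)*37 = 37/6)
D(K)*P(-1 + 5, 5) = 37*(5*(1 + 5*(-1 + 5)))/6 = 37*(5*(1 + 5*4))/6 = 37*(5*(1 + 20))/6 = 37*(5*21)/6 = (37/6)*105 = 1295/2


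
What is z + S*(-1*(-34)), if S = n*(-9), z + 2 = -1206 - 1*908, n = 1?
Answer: -2422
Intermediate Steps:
z = -2116 (z = -2 + (-1206 - 1*908) = -2 + (-1206 - 908) = -2 - 2114 = -2116)
S = -9 (S = 1*(-9) = -9)
z + S*(-1*(-34)) = -2116 - (-9)*(-34) = -2116 - 9*34 = -2116 - 306 = -2422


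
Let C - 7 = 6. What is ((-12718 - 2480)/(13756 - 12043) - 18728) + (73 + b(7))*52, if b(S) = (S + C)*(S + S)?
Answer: -217478/571 ≈ -380.87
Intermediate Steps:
C = 13 (C = 7 + 6 = 13)
b(S) = 2*S*(13 + S) (b(S) = (S + 13)*(S + S) = (13 + S)*(2*S) = 2*S*(13 + S))
((-12718 - 2480)/(13756 - 12043) - 18728) + (73 + b(7))*52 = ((-12718 - 2480)/(13756 - 12043) - 18728) + (73 + 2*7*(13 + 7))*52 = (-15198/1713 - 18728) + (73 + 2*7*20)*52 = (-15198*1/1713 - 18728) + (73 + 280)*52 = (-5066/571 - 18728) + 353*52 = -10698754/571 + 18356 = -217478/571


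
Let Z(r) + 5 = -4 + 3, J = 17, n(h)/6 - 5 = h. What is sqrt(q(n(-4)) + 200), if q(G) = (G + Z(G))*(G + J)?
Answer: 10*sqrt(2) ≈ 14.142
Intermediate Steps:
n(h) = 30 + 6*h
Z(r) = -6 (Z(r) = -5 + (-4 + 3) = -5 - 1 = -6)
q(G) = (-6 + G)*(17 + G) (q(G) = (G - 6)*(G + 17) = (-6 + G)*(17 + G))
sqrt(q(n(-4)) + 200) = sqrt((-102 + (30 + 6*(-4))**2 + 11*(30 + 6*(-4))) + 200) = sqrt((-102 + (30 - 24)**2 + 11*(30 - 24)) + 200) = sqrt((-102 + 6**2 + 11*6) + 200) = sqrt((-102 + 36 + 66) + 200) = sqrt(0 + 200) = sqrt(200) = 10*sqrt(2)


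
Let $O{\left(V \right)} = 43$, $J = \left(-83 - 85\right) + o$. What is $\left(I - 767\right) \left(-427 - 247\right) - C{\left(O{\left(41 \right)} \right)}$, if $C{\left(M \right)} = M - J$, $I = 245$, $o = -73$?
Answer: $351544$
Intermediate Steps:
$J = -241$ ($J = \left(-83 - 85\right) - 73 = -168 - 73 = -241$)
$C{\left(M \right)} = 241 + M$ ($C{\left(M \right)} = M - -241 = M + 241 = 241 + M$)
$\left(I - 767\right) \left(-427 - 247\right) - C{\left(O{\left(41 \right)} \right)} = \left(245 - 767\right) \left(-427 - 247\right) - \left(241 + 43\right) = \left(-522\right) \left(-674\right) - 284 = 351828 - 284 = 351544$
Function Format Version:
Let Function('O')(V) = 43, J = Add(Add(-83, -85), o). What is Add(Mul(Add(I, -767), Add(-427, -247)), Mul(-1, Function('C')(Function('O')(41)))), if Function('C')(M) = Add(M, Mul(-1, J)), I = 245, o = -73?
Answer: 351544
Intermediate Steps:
J = -241 (J = Add(Add(-83, -85), -73) = Add(-168, -73) = -241)
Function('C')(M) = Add(241, M) (Function('C')(M) = Add(M, Mul(-1, -241)) = Add(M, 241) = Add(241, M))
Add(Mul(Add(I, -767), Add(-427, -247)), Mul(-1, Function('C')(Function('O')(41)))) = Add(Mul(Add(245, -767), Add(-427, -247)), Mul(-1, Add(241, 43))) = Add(Mul(-522, -674), Mul(-1, 284)) = Add(351828, -284) = 351544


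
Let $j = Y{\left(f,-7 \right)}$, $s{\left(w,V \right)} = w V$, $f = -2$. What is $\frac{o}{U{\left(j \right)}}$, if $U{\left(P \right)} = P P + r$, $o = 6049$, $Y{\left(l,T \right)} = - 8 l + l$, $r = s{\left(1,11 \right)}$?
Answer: $\frac{263}{9} \approx 29.222$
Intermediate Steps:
$s{\left(w,V \right)} = V w$
$r = 11$ ($r = 11 \cdot 1 = 11$)
$Y{\left(l,T \right)} = - 7 l$
$j = 14$ ($j = \left(-7\right) \left(-2\right) = 14$)
$U{\left(P \right)} = 11 + P^{2}$ ($U{\left(P \right)} = P P + 11 = P^{2} + 11 = 11 + P^{2}$)
$\frac{o}{U{\left(j \right)}} = \frac{6049}{11 + 14^{2}} = \frac{6049}{11 + 196} = \frac{6049}{207} = 6049 \cdot \frac{1}{207} = \frac{263}{9}$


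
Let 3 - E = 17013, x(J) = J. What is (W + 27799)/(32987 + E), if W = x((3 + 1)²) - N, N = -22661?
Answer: 50476/15977 ≈ 3.1593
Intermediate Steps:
E = -17010 (E = 3 - 1*17013 = 3 - 17013 = -17010)
W = 22677 (W = (3 + 1)² - 1*(-22661) = 4² + 22661 = 16 + 22661 = 22677)
(W + 27799)/(32987 + E) = (22677 + 27799)/(32987 - 17010) = 50476/15977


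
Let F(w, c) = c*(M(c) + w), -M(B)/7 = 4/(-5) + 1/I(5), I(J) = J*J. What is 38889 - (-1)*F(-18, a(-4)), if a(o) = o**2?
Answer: 967153/25 ≈ 38686.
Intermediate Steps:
I(J) = J**2
M(B) = 133/25 (M(B) = -7*(4/(-5) + 1/5**2) = -7*(4*(-1/5) + 1/25) = -7*(-4/5 + 1*(1/25)) = -7*(-4/5 + 1/25) = -7*(-19/25) = 133/25)
F(w, c) = c*(133/25 + w)
38889 - (-1)*F(-18, a(-4)) = 38889 - (-1)*(1/25)*(-4)**2*(133 + 25*(-18)) = 38889 - (-1)*(1/25)*16*(133 - 450) = 38889 - (-1)*(1/25)*16*(-317) = 38889 - (-1)*(-5072)/25 = 38889 - 1*5072/25 = 38889 - 5072/25 = 967153/25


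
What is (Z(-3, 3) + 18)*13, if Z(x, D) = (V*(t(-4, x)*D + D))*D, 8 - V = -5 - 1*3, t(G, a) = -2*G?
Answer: 17082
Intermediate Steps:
V = 16 (V = 8 - (-5 - 1*3) = 8 - (-5 - 3) = 8 - 1*(-8) = 8 + 8 = 16)
Z(x, D) = 144*D² (Z(x, D) = (16*((-2*(-4))*D + D))*D = (16*(8*D + D))*D = (16*(9*D))*D = (144*D)*D = 144*D²)
(Z(-3, 3) + 18)*13 = (144*3² + 18)*13 = (144*9 + 18)*13 = (1296 + 18)*13 = 1314*13 = 17082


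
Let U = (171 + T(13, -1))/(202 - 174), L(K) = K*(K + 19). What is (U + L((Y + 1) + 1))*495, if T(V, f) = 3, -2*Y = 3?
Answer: 221265/28 ≈ 7902.3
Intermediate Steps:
Y = -3/2 (Y = -1/2*3 = -3/2 ≈ -1.5000)
L(K) = K*(19 + K)
U = 87/14 (U = (171 + 3)/(202 - 174) = 174/28 = 174*(1/28) = 87/14 ≈ 6.2143)
(U + L((Y + 1) + 1))*495 = (87/14 + ((-3/2 + 1) + 1)*(19 + ((-3/2 + 1) + 1)))*495 = (87/14 + (-1/2 + 1)*(19 + (-1/2 + 1)))*495 = (87/14 + (19 + 1/2)/2)*495 = (87/14 + (1/2)*(39/2))*495 = (87/14 + 39/4)*495 = (447/28)*495 = 221265/28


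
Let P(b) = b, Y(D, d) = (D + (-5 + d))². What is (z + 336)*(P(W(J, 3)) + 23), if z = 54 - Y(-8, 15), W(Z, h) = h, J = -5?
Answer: 10036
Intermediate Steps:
Y(D, d) = (-5 + D + d)²
z = 50 (z = 54 - (-5 - 8 + 15)² = 54 - 1*2² = 54 - 1*4 = 54 - 4 = 50)
(z + 336)*(P(W(J, 3)) + 23) = (50 + 336)*(3 + 23) = 386*26 = 10036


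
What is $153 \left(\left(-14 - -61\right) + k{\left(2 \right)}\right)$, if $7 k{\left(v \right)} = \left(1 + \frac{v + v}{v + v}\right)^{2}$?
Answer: $\frac{50949}{7} \approx 7278.4$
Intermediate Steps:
$k{\left(v \right)} = \frac{4}{7}$ ($k{\left(v \right)} = \frac{\left(1 + \frac{v + v}{v + v}\right)^{2}}{7} = \frac{\left(1 + \frac{2 v}{2 v}\right)^{2}}{7} = \frac{\left(1 + 2 v \frac{1}{2 v}\right)^{2}}{7} = \frac{\left(1 + 1\right)^{2}}{7} = \frac{2^{2}}{7} = \frac{1}{7} \cdot 4 = \frac{4}{7}$)
$153 \left(\left(-14 - -61\right) + k{\left(2 \right)}\right) = 153 \left(\left(-14 - -61\right) + \frac{4}{7}\right) = 153 \left(\left(-14 + 61\right) + \frac{4}{7}\right) = 153 \left(47 + \frac{4}{7}\right) = 153 \cdot \frac{333}{7} = \frac{50949}{7}$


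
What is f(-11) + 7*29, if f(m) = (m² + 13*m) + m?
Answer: 170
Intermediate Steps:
f(m) = m² + 14*m
f(-11) + 7*29 = -11*(14 - 11) + 7*29 = -11*3 + 203 = -33 + 203 = 170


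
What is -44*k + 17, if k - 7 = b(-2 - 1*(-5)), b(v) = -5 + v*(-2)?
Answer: 193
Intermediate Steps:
b(v) = -5 - 2*v
k = -4 (k = 7 + (-5 - 2*(-2 - 1*(-5))) = 7 + (-5 - 2*(-2 + 5)) = 7 + (-5 - 2*3) = 7 + (-5 - 6) = 7 - 11 = -4)
-44*k + 17 = -44*(-4) + 17 = 176 + 17 = 193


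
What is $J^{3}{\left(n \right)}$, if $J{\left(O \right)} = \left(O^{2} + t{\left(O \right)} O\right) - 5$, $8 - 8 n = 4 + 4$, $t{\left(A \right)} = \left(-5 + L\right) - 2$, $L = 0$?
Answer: $-125$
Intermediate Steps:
$t{\left(A \right)} = -7$ ($t{\left(A \right)} = \left(-5 + 0\right) - 2 = -5 - 2 = -7$)
$n = 0$ ($n = 1 - \frac{4 + 4}{8} = 1 - 1 = 0$)
$J{\left(O \right)} = -5 + O^{2} - 7 O$ ($J{\left(O \right)} = \left(O^{2} - 7 O\right) - 5 = -5 + O^{2} - 7 O$)
$J^{3}{\left(n \right)} = \left(-5 + 0^{2} - 0\right)^{3} = \left(-5 + 0 + 0\right)^{3} = \left(-5\right)^{3} = -125$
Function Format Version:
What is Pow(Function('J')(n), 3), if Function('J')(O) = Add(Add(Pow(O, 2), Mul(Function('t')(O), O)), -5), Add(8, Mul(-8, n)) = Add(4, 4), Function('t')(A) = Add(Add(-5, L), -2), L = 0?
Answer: -125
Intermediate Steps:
Function('t')(A) = -7 (Function('t')(A) = Add(Add(-5, 0), -2) = Add(-5, -2) = -7)
n = 0 (n = Add(1, Mul(Rational(-1, 8), Add(4, 4))) = Add(1, Mul(Rational(-1, 8), 8)) = Add(1, -1) = 0)
Function('J')(O) = Add(-5, Pow(O, 2), Mul(-7, O)) (Function('J')(O) = Add(Add(Pow(O, 2), Mul(-7, O)), -5) = Add(-5, Pow(O, 2), Mul(-7, O)))
Pow(Function('J')(n), 3) = Pow(Add(-5, Pow(0, 2), Mul(-7, 0)), 3) = Pow(Add(-5, 0, 0), 3) = Pow(-5, 3) = -125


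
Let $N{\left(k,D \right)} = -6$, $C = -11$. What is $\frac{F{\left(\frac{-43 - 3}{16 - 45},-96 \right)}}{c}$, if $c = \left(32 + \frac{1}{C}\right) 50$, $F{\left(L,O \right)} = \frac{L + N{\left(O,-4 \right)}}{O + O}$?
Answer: $\frac{11}{763425} \approx 1.4409 \cdot 10^{-5}$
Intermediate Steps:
$F{\left(L,O \right)} = \frac{-6 + L}{2 O}$ ($F{\left(L,O \right)} = \frac{L - 6}{O + O} = \frac{-6 + L}{2 O}$)
$c = \frac{17550}{11}$ ($c = \left(32 + \frac{1}{-11}\right) 50 = \left(32 - \frac{1}{11}\right) 50 = \frac{351}{11} \cdot 50 = \frac{17550}{11} \approx 1595.5$)
$\frac{F{\left(\frac{-43 - 3}{16 - 45},-96 \right)}}{c} = \frac{\frac{1}{2} \frac{1}{-96} \left(-6 + \frac{-43 - 3}{16 - 45}\right)}{\frac{17550}{11}} = \frac{1}{2} \left(- \frac{1}{96}\right) \left(-6 - \frac{46}{-29}\right) \frac{11}{17550} = \frac{1}{2} \left(- \frac{1}{96}\right) \left(-6 - - \frac{46}{29}\right) \frac{11}{17550} = \frac{1}{2} \left(- \frac{1}{96}\right) \left(-6 + \frac{46}{29}\right) \frac{11}{17550} = \frac{1}{2} \left(- \frac{1}{96}\right) \left(- \frac{128}{29}\right) \frac{11}{17550} = \frac{2}{87} \cdot \frac{11}{17550} = \frac{11}{763425}$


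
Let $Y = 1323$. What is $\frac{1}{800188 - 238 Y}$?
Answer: $\frac{1}{485314} \approx 2.0605 \cdot 10^{-6}$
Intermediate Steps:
$\frac{1}{800188 - 238 Y} = \frac{1}{800188 - 314874} = \frac{1}{485314}$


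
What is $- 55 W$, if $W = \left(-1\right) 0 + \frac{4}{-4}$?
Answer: $55$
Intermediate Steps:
$W = -1$ ($W = 0 + 4 \left(- \frac{1}{4}\right) = 0 - 1 = -1$)
$- 55 W = \left(-55\right) \left(-1\right) = 55$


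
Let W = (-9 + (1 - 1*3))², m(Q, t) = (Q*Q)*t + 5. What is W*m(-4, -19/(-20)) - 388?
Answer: 10281/5 ≈ 2056.2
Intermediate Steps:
m(Q, t) = 5 + t*Q² (m(Q, t) = Q²*t + 5 = t*Q² + 5 = 5 + t*Q²)
W = 121 (W = (-9 + (1 - 3))² = (-9 - 2)² = (-11)² = 121)
W*m(-4, -19/(-20)) - 388 = 121*(5 - 19/(-20)*(-4)²) - 388 = 121*(5 - 19*(-1/20)*16) - 388 = 121*(5 + (19/20)*16) - 388 = 121*(5 + 76/5) - 388 = 121*(101/5) - 388 = 12221/5 - 388 = 10281/5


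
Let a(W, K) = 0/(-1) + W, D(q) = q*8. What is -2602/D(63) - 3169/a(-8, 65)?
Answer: 197045/504 ≈ 390.96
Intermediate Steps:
D(q) = 8*q
a(W, K) = W (a(W, K) = -1*0 + W = 0 + W = W)
-2602/D(63) - 3169/a(-8, 65) = -2602/(8*63) - 3169/(-8) = -2602/504 - 3169*(-⅛) = -2602*1/504 + 3169/8 = -1301/252 + 3169/8 = 197045/504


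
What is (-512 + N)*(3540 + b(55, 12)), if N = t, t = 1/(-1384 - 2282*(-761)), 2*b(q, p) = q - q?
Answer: -842750637490/464971 ≈ -1.8125e+6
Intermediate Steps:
b(q, p) = 0 (b(q, p) = (q - q)/2 = (½)*0 = 0)
t = 1/2789826 (t = -1/761/(-3666) = -1/3666*(-1/761) = 1/2789826 ≈ 3.5845e-7)
N = 1/2789826 ≈ 3.5845e-7
(-512 + N)*(3540 + b(55, 12)) = (-512 + 1/2789826)*(3540 + 0) = -1428390911/2789826*3540 = -842750637490/464971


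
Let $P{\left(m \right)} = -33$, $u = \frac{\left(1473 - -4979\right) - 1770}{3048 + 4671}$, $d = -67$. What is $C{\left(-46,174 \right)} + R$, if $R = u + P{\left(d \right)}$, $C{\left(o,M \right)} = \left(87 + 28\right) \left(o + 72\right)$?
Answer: $\frac{22829765}{7719} \approx 2957.6$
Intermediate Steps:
$C{\left(o,M \right)} = 8280 + 115 o$ ($C{\left(o,M \right)} = 115 \left(72 + o\right) = 8280 + 115 o$)
$u = \frac{4682}{7719}$ ($u = \frac{\left(1473 + 4979\right) - 1770}{7719} = \left(6452 - 1770\right) \frac{1}{7719} = 4682 \cdot \frac{1}{7719} = \frac{4682}{7719} \approx 0.60655$)
$R = - \frac{250045}{7719}$ ($R = \frac{4682}{7719} - 33 = - \frac{250045}{7719} \approx -32.393$)
$C{\left(-46,174 \right)} + R = \left(8280 + 115 \left(-46\right)\right) - \frac{250045}{7719} = \left(8280 - 5290\right) - \frac{250045}{7719} = 2990 - \frac{250045}{7719} = \frac{22829765}{7719}$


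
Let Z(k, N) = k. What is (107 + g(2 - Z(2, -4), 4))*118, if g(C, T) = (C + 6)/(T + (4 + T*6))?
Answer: 101185/8 ≈ 12648.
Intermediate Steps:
g(C, T) = (6 + C)/(4 + 7*T) (g(C, T) = (6 + C)/(T + (4 + 6*T)) = (6 + C)/(4 + 7*T))
(107 + g(2 - Z(2, -4), 4))*118 = (107 + (6 + (2 - 1*2))/(4 + 7*4))*118 = (107 + (6 + (2 - 2))/(4 + 28))*118 = (107 + (6 + 0)/32)*118 = (107 + (1/32)*6)*118 = (107 + 3/16)*118 = (1715/16)*118 = 101185/8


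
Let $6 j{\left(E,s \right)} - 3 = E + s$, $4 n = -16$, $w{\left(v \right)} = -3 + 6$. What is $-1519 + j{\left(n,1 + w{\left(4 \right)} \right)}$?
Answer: $- \frac{3037}{2} \approx -1518.5$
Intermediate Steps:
$w{\left(v \right)} = 3$
$n = -4$ ($n = \frac{1}{4} \left(-16\right) = -4$)
$j{\left(E,s \right)} = \frac{1}{2} + \frac{E}{6} + \frac{s}{6}$ ($j{\left(E,s \right)} = \frac{1}{2} + \frac{E + s}{6} = \frac{1}{2} + \left(\frac{E}{6} + \frac{s}{6}\right) = \frac{1}{2} + \frac{E}{6} + \frac{s}{6}$)
$-1519 + j{\left(n,1 + w{\left(4 \right)} \right)} = -1519 + \left(\frac{1}{2} + \frac{1}{6} \left(-4\right) + \frac{1 + 3}{6}\right) = -1519 + \left(\frac{1}{2} - \frac{2}{3} + \frac{1}{6} \cdot 4\right) = -1519 + \left(\frac{1}{2} - \frac{2}{3} + \frac{2}{3}\right) = -1519 + \frac{1}{2} = - \frac{3037}{2}$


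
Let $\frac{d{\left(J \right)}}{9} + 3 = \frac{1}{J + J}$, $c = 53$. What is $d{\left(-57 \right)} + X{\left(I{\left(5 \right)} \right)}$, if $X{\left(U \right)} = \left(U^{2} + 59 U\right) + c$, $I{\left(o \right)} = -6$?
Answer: $- \frac{11099}{38} \approx -292.08$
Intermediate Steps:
$d{\left(J \right)} = -27 + \frac{9}{2 J}$ ($d{\left(J \right)} = -27 + \frac{9}{J + J} = -27 + \frac{9}{2 J}$)
$X{\left(U \right)} = 53 + U^{2} + 59 U$ ($X{\left(U \right)} = \left(U^{2} + 59 U\right) + 53 = 53 + U^{2} + 59 U$)
$d{\left(-57 \right)} + X{\left(I{\left(5 \right)} \right)} = \left(-27 + \frac{9}{2 \left(-57\right)}\right) + \left(53 + \left(-6\right)^{2} + 59 \left(-6\right)\right) = \left(-27 + \frac{9}{2} \left(- \frac{1}{57}\right)\right) + \left(53 + 36 - 354\right) = \left(-27 - \frac{3}{38}\right) - 265 = - \frac{1029}{38} - 265 = - \frac{11099}{38}$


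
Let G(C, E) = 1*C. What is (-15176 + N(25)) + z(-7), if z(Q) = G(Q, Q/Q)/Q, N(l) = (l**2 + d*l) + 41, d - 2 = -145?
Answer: -18084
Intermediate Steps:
d = -143 (d = 2 - 145 = -143)
N(l) = 41 + l**2 - 143*l (N(l) = (l**2 - 143*l) + 41 = 41 + l**2 - 143*l)
G(C, E) = C
z(Q) = 1 (z(Q) = Q/Q = 1)
(-15176 + N(25)) + z(-7) = (-15176 + (41 + 25**2 - 143*25)) + 1 = (-15176 + (41 + 625 - 3575)) + 1 = (-15176 - 2909) + 1 = -18085 + 1 = -18084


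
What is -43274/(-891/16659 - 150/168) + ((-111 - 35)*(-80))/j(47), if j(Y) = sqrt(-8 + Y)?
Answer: 747601624/16349 + 11680*sqrt(39)/39 ≈ 47598.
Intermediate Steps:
-43274/(-891/16659 - 150/168) + ((-111 - 35)*(-80))/j(47) = -43274/(-891/16659 - 150/168) + ((-111 - 35)*(-80))/(sqrt(-8 + 47)) = -43274/(-891*1/16659 - 150*1/168) + (-146*(-80))/(sqrt(39)) = -43274/(-33/617 - 25/28) + 11680*(sqrt(39)/39) = -43274/(-16349/17276) + 11680*sqrt(39)/39 = -43274*(-17276/16349) + 11680*sqrt(39)/39 = 747601624/16349 + 11680*sqrt(39)/39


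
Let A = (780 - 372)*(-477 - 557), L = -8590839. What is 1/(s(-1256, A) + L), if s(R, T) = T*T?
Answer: 1/177967393545 ≈ 5.6190e-12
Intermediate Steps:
A = -421872 (A = 408*(-1034) = -421872)
s(R, T) = T²
1/(s(-1256, A) + L) = 1/((-421872)² - 8590839) = 1/(177975984384 - 8590839) = 1/177967393545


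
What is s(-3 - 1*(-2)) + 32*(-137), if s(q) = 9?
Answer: -4375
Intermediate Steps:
s(-3 - 1*(-2)) + 32*(-137) = 9 + 32*(-137) = 9 - 4384 = -4375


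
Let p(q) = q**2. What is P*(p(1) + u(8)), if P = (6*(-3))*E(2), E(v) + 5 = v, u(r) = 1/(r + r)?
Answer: 459/8 ≈ 57.375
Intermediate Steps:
u(r) = 1/(2*r)
E(v) = -5 + v
P = 54 (P = (6*(-3))*(-5 + 2) = -18*(-3) = 54)
P*(p(1) + u(8)) = 54*(1**2 + (1/2)/8) = 54*(1 + (1/2)*(1/8)) = 54*(1 + 1/16) = 54*(17/16) = 459/8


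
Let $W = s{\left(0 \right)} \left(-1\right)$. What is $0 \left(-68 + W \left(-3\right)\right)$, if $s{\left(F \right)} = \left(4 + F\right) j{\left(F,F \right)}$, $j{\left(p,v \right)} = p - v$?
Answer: $0$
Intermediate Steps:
$s{\left(F \right)} = 0$ ($s{\left(F \right)} = \left(4 + F\right) \left(F - F\right) = \left(4 + F\right) 0 = 0$)
$W = 0$ ($W = 0 \left(-1\right) = 0$)
$0 \left(-68 + W \left(-3\right)\right) = 0 \left(-68 + 0 \left(-3\right)\right) = 0 \left(-68 + 0\right) = 0 \left(-68\right) = 0$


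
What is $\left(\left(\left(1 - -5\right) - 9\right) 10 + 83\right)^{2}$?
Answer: $2809$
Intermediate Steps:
$\left(\left(\left(1 - -5\right) - 9\right) 10 + 83\right)^{2} = \left(\left(\left(1 + 5\right) - 9\right) 10 + 83\right)^{2} = \left(\left(6 - 9\right) 10 + 83\right)^{2} = \left(\left(-3\right) 10 + 83\right)^{2} = \left(-30 + 83\right)^{2} = 53^{2} = 2809$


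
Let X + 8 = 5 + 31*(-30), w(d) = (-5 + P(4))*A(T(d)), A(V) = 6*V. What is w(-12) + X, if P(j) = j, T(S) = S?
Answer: -861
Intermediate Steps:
w(d) = -6*d (w(d) = (-5 + 4)*(6*d) = -6*d)
X = -933 (X = -8 + (5 + 31*(-30)) = -8 + (5 - 930) = -8 - 925 = -933)
w(-12) + X = -6*(-12) - 933 = 72 - 933 = -861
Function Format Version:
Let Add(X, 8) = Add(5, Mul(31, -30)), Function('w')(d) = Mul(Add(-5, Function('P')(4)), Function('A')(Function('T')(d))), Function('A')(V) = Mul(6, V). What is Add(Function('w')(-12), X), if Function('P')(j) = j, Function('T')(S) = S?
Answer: -861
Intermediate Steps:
Function('w')(d) = Mul(-6, d) (Function('w')(d) = Mul(Add(-5, 4), Mul(6, d)) = Mul(-1, Mul(6, d)) = Mul(-6, d))
X = -933 (X = Add(-8, Add(5, Mul(31, -30))) = Add(-8, Add(5, -930)) = Add(-8, -925) = -933)
Add(Function('w')(-12), X) = Add(Mul(-6, -12), -933) = Add(72, -933) = -861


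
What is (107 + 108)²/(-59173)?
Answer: -46225/59173 ≈ -0.78118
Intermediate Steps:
(107 + 108)²/(-59173) = 215²*(-1/59173) = 46225*(-1/59173) = -46225/59173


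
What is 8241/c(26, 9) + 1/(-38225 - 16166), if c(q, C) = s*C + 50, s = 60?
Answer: 448235641/32090690 ≈ 13.968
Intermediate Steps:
c(q, C) = 50 + 60*C (c(q, C) = 60*C + 50 = 50 + 60*C)
8241/c(26, 9) + 1/(-38225 - 16166) = 8241/(50 + 60*9) + 1/(-38225 - 16166) = 8241/(50 + 540) + 1/(-54391) = 8241/590 - 1/54391 = 448235641/32090690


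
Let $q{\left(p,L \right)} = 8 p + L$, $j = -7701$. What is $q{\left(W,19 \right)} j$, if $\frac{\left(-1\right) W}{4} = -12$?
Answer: $-3103503$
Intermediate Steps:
$W = 48$ ($W = \left(-4\right) \left(-12\right) = 48$)
$q{\left(p,L \right)} = L + 8 p$
$q{\left(W,19 \right)} j = \left(19 + 8 \cdot 48\right) \left(-7701\right) = \left(19 + 384\right) \left(-7701\right) = 403 \left(-7701\right) = -3103503$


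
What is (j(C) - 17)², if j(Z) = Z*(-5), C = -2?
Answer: 49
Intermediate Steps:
j(Z) = -5*Z
(j(C) - 17)² = (-5*(-2) - 17)² = (10 - 17)² = (-7)² = 49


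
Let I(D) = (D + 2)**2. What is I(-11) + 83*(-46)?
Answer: -3737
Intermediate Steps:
I(D) = (2 + D)**2
I(-11) + 83*(-46) = (2 - 11)**2 + 83*(-46) = (-9)**2 - 3818 = 81 - 3818 = -3737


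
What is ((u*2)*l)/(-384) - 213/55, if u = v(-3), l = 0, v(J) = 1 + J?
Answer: -213/55 ≈ -3.8727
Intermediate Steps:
u = -2 (u = 1 - 3 = -2)
((u*2)*l)/(-384) - 213/55 = (-2*2*0)/(-384) - 213/55 = -4*0*(-1/384) - 213*1/55 = 0*(-1/384) - 213/55 = 0 - 213/55 = -213/55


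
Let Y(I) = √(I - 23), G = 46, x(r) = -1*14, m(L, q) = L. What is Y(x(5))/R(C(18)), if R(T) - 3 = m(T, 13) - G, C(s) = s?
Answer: -I*√37/25 ≈ -0.24331*I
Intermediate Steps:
x(r) = -14
Y(I) = √(-23 + I)
R(T) = -43 + T (R(T) = 3 + (T - 1*46) = 3 + (T - 46) = 3 + (-46 + T) = -43 + T)
Y(x(5))/R(C(18)) = √(-23 - 14)/(-43 + 18) = √(-37)/(-25) = (I*√37)*(-1/25) = -I*√37/25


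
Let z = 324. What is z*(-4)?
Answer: -1296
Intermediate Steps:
z*(-4) = 324*(-4) = -1296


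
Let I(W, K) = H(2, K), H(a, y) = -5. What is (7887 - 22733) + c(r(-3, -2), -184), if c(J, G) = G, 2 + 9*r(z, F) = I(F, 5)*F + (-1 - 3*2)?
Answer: -15030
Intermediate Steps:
I(W, K) = -5
r(z, F) = -1 - 5*F/9 (r(z, F) = -2/9 + (-5*F + (-1 - 3*2))/9 = -2/9 + (-5*F + (-1 - 6))/9 = -2/9 + (-5*F - 7)/9 = -2/9 + (-7 - 5*F)/9 = -2/9 + (-7/9 - 5*F/9) = -1 - 5*F/9)
(7887 - 22733) + c(r(-3, -2), -184) = (7887 - 22733) - 184 = -14846 - 184 = -15030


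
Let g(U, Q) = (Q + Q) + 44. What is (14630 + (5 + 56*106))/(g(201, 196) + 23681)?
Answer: 6857/8039 ≈ 0.85297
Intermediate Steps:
g(U, Q) = 44 + 2*Q (g(U, Q) = 2*Q + 44 = 44 + 2*Q)
(14630 + (5 + 56*106))/(g(201, 196) + 23681) = (14630 + (5 + 56*106))/((44 + 2*196) + 23681) = (14630 + (5 + 5936))/((44 + 392) + 23681) = (14630 + 5941)/(436 + 23681) = 20571/24117 = 20571*(1/24117) = 6857/8039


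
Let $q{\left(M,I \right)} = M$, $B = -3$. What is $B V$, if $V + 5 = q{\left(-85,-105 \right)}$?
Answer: $270$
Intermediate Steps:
$V = -90$ ($V = -5 - 85 = -90$)
$B V = \left(-3\right) \left(-90\right) = 270$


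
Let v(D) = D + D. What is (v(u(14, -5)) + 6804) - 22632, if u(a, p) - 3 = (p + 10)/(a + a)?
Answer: -221503/14 ≈ -15822.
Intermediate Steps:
u(a, p) = 3 + (10 + p)/(2*a) (u(a, p) = 3 + (p + 10)/(a + a) = 3 + (10 + p)/((2*a)) = 3 + (10 + p)*(1/(2*a)) = 3 + (10 + p)/(2*a))
v(D) = 2*D
(v(u(14, -5)) + 6804) - 22632 = (2*((½)*(10 - 5 + 6*14)/14) + 6804) - 22632 = (2*((½)*(1/14)*(10 - 5 + 84)) + 6804) - 22632 = (2*((½)*(1/14)*89) + 6804) - 22632 = (2*(89/28) + 6804) - 22632 = (89/14 + 6804) - 22632 = 95345/14 - 22632 = -221503/14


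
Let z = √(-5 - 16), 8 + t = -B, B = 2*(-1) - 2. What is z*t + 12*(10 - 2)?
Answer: 96 - 4*I*√21 ≈ 96.0 - 18.33*I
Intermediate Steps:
B = -4 (B = -2 - 2 = -4)
t = -4 (t = -8 - 1*(-4) = -8 + 4 = -4)
z = I*√21 (z = √(-21) = I*√21 ≈ 4.5826*I)
z*t + 12*(10 - 2) = (I*√21)*(-4) + 12*(10 - 2) = -4*I*√21 + 12*8 = -4*I*√21 + 96 = 96 - 4*I*√21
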